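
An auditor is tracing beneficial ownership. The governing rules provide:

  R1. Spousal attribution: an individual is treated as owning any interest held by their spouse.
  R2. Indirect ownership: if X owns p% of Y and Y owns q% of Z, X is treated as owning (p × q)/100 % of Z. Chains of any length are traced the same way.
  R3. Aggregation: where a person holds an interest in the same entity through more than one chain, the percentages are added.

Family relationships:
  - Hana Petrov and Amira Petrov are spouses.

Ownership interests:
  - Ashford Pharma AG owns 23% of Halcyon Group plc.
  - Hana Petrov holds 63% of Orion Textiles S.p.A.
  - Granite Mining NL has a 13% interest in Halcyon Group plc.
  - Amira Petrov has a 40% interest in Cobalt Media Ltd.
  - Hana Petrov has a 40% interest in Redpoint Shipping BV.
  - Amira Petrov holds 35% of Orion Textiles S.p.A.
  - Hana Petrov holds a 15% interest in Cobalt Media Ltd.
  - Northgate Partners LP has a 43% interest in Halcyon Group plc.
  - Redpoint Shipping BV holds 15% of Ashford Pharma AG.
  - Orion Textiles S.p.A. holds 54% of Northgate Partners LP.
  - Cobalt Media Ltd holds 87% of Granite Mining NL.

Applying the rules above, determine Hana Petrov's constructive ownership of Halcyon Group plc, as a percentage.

30.3561%

By spousal attribution (R1), Hana Petrov is treated as also owning Amira Petrov's interest in Orion Textiles S.p.A, giving 63% + 35% = 98%.
By spousal attribution (R1), Hana Petrov is treated as also owning Amira Petrov's interest in Cobalt Media Ltd, giving 15% + 40% = 55%.
Chain via Orion Textiles S.p.A. → Northgate Partners LP (R2): 98% × 54% × 43% = 22.7556% of Halcyon Group plc.
Chain via Cobalt Media Ltd → Granite Mining NL (R2): 55% × 87% × 13% = 6.2205% of Halcyon Group plc.
Chain via Redpoint Shipping BV → Ashford Pharma AG (R2): 40% × 15% × 23% = 1.38% of Halcyon Group plc.
Aggregating (R3): 22.7556% + 6.2205% + 1.38% = 30.3561%.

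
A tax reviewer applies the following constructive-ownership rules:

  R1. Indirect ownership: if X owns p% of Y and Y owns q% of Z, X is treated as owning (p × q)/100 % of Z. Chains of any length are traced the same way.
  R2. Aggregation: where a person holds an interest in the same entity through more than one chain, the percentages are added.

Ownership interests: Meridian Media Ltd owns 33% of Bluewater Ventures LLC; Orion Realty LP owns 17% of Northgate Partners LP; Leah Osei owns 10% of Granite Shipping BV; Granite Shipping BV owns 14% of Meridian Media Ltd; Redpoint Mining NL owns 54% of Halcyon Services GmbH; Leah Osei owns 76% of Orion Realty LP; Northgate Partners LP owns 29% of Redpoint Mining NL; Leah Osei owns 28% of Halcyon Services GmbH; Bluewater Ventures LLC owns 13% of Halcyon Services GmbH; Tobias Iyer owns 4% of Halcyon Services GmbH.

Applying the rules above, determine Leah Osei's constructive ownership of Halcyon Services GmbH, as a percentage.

30.083332%

Chain via Orion Realty LP → Northgate Partners LP → Redpoint Mining NL (R1): 76% × 17% × 29% × 54% = 2.023272% of Halcyon Services GmbH.
Chain via Granite Shipping BV → Meridian Media Ltd → Bluewater Ventures LLC (R1): 10% × 14% × 33% × 13% = 0.06006% of Halcyon Services GmbH.
Direct interest in Halcyon Services GmbH: 28%.
Aggregating (R2): 2.023272% + 0.06006% + 28% = 30.083332%.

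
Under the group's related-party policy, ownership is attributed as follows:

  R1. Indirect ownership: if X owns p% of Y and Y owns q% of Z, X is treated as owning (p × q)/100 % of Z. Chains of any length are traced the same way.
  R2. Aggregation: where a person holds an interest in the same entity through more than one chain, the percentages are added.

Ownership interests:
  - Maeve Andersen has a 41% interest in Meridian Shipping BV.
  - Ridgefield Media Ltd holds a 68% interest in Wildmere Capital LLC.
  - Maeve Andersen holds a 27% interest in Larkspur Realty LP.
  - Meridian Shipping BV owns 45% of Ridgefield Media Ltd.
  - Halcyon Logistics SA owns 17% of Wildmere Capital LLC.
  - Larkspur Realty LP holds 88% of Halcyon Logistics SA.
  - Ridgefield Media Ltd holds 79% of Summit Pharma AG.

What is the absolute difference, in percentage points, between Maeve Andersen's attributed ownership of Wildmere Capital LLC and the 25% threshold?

Chain via Larkspur Realty LP → Halcyon Logistics SA (R1): 27% × 88% × 17% = 4.0392% of Wildmere Capital LLC.
Chain via Meridian Shipping BV → Ridgefield Media Ltd (R1): 41% × 45% × 68% = 12.546% of Wildmere Capital LLC.
Aggregating (R2): 4.0392% + 12.546% = 16.5852%.
16.5852% falls short of the 25% threshold by 8.4148 percentage points.

8.4148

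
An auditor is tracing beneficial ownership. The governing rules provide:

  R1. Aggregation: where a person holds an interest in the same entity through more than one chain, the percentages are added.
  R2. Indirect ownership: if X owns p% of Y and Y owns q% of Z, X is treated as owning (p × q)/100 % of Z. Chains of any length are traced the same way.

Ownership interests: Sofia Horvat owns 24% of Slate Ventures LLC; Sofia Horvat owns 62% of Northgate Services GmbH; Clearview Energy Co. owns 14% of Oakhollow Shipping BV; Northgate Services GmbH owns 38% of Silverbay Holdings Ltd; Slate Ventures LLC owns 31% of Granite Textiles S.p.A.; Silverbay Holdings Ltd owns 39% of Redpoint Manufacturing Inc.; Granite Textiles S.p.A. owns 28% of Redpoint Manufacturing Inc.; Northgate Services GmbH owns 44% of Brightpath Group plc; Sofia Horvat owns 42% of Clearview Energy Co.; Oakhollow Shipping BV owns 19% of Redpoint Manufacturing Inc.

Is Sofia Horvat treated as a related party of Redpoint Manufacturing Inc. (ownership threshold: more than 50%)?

Chain via Northgate Services GmbH → Silverbay Holdings Ltd (R2): 62% × 38% × 39% = 9.1884% of Redpoint Manufacturing Inc.
Chain via Clearview Energy Co. → Oakhollow Shipping BV (R2): 42% × 14% × 19% = 1.1172% of Redpoint Manufacturing Inc.
Chain via Slate Ventures LLC → Granite Textiles S.p.A. (R2): 24% × 31% × 28% = 2.0832% of Redpoint Manufacturing Inc.
Aggregating (R1): 9.1884% + 1.1172% + 2.0832% = 12.3888%.
12.3888% does not exceed the 50% threshold, so Sofia is not a related party to Redpoint Manufacturing Inc.

No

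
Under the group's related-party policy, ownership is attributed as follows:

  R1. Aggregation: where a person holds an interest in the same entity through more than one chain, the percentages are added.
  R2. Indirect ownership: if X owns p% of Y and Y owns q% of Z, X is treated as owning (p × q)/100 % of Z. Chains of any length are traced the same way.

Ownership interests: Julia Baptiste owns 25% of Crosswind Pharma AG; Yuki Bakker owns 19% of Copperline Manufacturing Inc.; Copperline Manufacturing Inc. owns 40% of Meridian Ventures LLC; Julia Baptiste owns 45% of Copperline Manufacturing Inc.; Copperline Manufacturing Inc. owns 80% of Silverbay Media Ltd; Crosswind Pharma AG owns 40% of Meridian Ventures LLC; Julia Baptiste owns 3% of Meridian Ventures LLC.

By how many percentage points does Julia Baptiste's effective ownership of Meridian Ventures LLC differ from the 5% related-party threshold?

26

Chain via Copperline Manufacturing Inc. (R2): 45% × 40% = 18% of Meridian Ventures LLC.
Chain via Crosswind Pharma AG (R2): 25% × 40% = 10% of Meridian Ventures LLC.
Direct interest in Meridian Ventures LLC: 3%.
Aggregating (R1): 18% + 10% + 3% = 31%.
31% exceeds the 5% threshold by 26 percentage points.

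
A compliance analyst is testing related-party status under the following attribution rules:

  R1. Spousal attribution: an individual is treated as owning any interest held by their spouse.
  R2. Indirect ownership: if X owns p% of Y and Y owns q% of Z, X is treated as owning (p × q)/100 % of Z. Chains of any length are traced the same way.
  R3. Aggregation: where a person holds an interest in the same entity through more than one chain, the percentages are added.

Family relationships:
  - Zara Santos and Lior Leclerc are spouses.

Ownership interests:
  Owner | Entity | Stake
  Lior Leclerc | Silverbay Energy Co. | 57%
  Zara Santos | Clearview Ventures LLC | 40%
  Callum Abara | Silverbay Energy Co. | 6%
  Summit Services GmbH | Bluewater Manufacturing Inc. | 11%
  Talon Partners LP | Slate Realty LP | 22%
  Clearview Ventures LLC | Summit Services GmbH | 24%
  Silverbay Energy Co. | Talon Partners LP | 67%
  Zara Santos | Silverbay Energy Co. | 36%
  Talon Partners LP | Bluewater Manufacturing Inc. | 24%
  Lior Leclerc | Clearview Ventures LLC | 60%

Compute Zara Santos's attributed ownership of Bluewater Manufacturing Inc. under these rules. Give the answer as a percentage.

17.5944%

By spousal attribution (R1), Zara Santos is treated as also owning Lior Leclerc's interest in Clearview Ventures LLC, giving 40% + 60% = 100%.
By spousal attribution (R1), Zara Santos is treated as also owning Lior Leclerc's interest in Silverbay Energy Co, giving 36% + 57% = 93%.
Chain via Clearview Ventures LLC → Summit Services GmbH (R2): 100% × 24% × 11% = 2.64% of Bluewater Manufacturing Inc.
Chain via Silverbay Energy Co. → Talon Partners LP (R2): 93% × 67% × 24% = 14.9544% of Bluewater Manufacturing Inc.
Aggregating (R3): 2.64% + 14.9544% = 17.5944%.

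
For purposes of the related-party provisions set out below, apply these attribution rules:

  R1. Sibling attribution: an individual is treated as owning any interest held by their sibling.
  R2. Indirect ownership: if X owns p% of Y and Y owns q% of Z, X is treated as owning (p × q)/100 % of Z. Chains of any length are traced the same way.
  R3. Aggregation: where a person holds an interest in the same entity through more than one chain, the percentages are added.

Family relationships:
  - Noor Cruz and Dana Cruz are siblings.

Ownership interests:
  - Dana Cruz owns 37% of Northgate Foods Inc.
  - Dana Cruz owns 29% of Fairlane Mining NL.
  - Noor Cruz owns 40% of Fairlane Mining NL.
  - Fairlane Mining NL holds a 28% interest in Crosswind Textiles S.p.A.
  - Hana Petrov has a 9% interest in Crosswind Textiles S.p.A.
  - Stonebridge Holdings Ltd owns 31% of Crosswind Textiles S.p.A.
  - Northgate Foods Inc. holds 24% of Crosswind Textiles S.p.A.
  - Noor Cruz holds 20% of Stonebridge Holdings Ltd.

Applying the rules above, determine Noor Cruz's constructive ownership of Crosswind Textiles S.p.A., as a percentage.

By sibling attribution (R1), Noor Cruz is treated as also owning Dana Cruz's interest in Fairlane Mining NL, giving 40% + 29% = 69%.
By sibling attribution (R1), Noor Cruz is treated as owning Dana Cruz's 37% interest in Northgate Foods Inc.
Chain via Stonebridge Holdings Ltd (R2): 20% × 31% = 6.2% of Crosswind Textiles S.p.A.
Chain via Fairlane Mining NL (R2): 69% × 28% = 19.32% of Crosswind Textiles S.p.A.
Chain via Northgate Foods Inc. (R2): 37% × 24% = 8.88% of Crosswind Textiles S.p.A.
Aggregating (R3): 6.2% + 19.32% + 8.88% = 34.4%.

34.4%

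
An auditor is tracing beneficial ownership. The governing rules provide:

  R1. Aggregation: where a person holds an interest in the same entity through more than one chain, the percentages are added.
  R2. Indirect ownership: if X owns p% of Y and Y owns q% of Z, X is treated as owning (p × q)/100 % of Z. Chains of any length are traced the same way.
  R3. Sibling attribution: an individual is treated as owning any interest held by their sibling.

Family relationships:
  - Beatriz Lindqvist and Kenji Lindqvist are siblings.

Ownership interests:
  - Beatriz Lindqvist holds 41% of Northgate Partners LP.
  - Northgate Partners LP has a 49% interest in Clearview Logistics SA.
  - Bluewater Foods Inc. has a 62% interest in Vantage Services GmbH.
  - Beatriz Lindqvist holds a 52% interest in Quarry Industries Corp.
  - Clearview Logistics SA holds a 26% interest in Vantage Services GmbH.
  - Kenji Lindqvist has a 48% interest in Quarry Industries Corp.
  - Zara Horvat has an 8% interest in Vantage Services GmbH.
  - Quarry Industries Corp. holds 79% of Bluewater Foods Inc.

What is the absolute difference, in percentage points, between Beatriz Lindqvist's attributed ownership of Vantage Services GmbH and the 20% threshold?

By sibling attribution (R3), Beatriz Lindqvist is treated as also owning Kenji Lindqvist's interest in Quarry Industries Corp, giving 52% + 48% = 100%.
Chain via Northgate Partners LP → Clearview Logistics SA (R2): 41% × 49% × 26% = 5.2234% of Vantage Services GmbH.
Chain via Quarry Industries Corp. → Bluewater Foods Inc. (R2): 100% × 79% × 62% = 48.98% of Vantage Services GmbH.
Aggregating (R1): 5.2234% + 48.98% = 54.2034%.
54.2034% exceeds the 20% threshold by 34.2034 percentage points.

34.2034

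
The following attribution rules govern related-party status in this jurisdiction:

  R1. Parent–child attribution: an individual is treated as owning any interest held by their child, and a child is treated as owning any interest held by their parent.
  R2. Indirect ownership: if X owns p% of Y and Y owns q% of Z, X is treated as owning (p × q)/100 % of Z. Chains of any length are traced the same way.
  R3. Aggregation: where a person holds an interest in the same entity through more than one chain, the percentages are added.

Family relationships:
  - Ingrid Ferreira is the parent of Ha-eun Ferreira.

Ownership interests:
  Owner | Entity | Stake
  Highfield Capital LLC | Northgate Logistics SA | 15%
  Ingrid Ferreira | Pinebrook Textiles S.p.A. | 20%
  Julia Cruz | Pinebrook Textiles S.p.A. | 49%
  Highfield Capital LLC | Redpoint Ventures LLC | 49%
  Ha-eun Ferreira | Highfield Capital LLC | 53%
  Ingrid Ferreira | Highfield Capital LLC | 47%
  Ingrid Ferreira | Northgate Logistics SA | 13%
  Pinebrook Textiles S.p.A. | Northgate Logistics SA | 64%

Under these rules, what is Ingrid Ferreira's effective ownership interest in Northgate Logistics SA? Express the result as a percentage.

40.8%

By parent–child attribution (R1), Ingrid Ferreira is treated as also owning Ha-eun Ferreira's interest in Highfield Capital LLC, giving 47% + 53% = 100%.
Chain via Highfield Capital LLC (R2): 100% × 15% = 15% of Northgate Logistics SA.
Chain via Pinebrook Textiles S.p.A. (R2): 20% × 64% = 12.8% of Northgate Logistics SA.
Direct interest in Northgate Logistics SA: 13%.
Aggregating (R3): 15% + 12.8% + 13% = 40.8%.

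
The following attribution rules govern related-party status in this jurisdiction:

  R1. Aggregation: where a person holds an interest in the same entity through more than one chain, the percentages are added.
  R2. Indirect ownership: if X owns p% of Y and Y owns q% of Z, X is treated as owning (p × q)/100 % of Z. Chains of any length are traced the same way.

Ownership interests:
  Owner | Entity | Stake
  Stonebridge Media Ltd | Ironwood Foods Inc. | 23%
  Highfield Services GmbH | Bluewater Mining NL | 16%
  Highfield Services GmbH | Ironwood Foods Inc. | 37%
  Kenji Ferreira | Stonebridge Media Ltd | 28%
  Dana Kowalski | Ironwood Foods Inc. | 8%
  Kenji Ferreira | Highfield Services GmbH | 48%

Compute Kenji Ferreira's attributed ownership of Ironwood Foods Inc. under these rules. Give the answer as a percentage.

Chain via Stonebridge Media Ltd (R2): 28% × 23% = 6.44% of Ironwood Foods Inc.
Chain via Highfield Services GmbH (R2): 48% × 37% = 17.76% of Ironwood Foods Inc.
Aggregating (R1): 6.44% + 17.76% = 24.2%.

24.2%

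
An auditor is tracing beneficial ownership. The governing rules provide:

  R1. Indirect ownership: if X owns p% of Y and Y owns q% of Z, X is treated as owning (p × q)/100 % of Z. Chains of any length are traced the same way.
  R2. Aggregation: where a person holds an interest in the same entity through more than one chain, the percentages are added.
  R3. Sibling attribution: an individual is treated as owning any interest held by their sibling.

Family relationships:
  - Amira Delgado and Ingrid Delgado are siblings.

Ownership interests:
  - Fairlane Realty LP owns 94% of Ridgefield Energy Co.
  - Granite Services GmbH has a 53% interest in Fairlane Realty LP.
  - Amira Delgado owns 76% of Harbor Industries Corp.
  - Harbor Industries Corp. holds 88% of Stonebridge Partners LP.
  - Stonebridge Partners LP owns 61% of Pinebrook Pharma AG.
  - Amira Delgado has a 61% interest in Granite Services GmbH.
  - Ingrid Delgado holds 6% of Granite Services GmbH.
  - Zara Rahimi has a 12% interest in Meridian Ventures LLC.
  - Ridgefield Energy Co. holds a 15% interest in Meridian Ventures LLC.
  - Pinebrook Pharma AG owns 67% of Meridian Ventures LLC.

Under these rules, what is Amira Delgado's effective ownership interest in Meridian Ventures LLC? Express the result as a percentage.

32.340766%

By sibling attribution (R3), Amira Delgado is treated as also owning Ingrid Delgado's interest in Granite Services GmbH, giving 61% + 6% = 67%.
Chain via Harbor Industries Corp. → Stonebridge Partners LP → Pinebrook Pharma AG (R1): 76% × 88% × 61% × 67% = 27.333856% of Meridian Ventures LLC.
Chain via Granite Services GmbH → Fairlane Realty LP → Ridgefield Energy Co. (R1): 67% × 53% × 94% × 15% = 5.00691% of Meridian Ventures LLC.
Aggregating (R2): 27.333856% + 5.00691% = 32.340766%.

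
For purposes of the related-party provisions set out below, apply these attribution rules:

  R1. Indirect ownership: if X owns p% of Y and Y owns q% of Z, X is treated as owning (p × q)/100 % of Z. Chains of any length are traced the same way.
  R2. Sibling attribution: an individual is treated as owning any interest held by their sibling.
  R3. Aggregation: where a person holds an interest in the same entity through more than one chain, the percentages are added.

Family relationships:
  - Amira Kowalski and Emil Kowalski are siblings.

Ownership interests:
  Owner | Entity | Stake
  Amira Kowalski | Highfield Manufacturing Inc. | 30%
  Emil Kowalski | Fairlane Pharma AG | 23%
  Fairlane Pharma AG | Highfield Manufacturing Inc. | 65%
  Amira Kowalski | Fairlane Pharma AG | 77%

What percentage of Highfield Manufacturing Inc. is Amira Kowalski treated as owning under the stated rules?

95%

By sibling attribution (R2), Amira Kowalski is treated as also owning Emil Kowalski's interest in Fairlane Pharma AG, giving 77% + 23% = 100%.
Chain via Fairlane Pharma AG (R1): 100% × 65% = 65% of Highfield Manufacturing Inc.
Direct interest in Highfield Manufacturing Inc: 30%.
Aggregating (R3): 65% + 30% = 95%.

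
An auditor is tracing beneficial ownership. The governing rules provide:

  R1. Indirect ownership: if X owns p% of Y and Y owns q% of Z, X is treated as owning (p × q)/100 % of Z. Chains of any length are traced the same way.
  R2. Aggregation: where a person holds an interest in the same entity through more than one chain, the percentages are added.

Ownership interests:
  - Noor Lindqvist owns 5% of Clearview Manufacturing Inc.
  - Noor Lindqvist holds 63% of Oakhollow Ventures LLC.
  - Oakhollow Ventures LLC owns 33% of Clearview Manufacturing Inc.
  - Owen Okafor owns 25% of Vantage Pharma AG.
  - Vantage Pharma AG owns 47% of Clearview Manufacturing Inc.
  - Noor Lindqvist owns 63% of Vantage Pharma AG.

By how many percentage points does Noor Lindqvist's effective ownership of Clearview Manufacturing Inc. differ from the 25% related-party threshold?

30.4

Chain via Oakhollow Ventures LLC (R1): 63% × 33% = 20.79% of Clearview Manufacturing Inc.
Chain via Vantage Pharma AG (R1): 63% × 47% = 29.61% of Clearview Manufacturing Inc.
Direct interest in Clearview Manufacturing Inc: 5%.
Aggregating (R2): 20.79% + 29.61% + 5% = 55.4%.
55.4% exceeds the 25% threshold by 30.4 percentage points.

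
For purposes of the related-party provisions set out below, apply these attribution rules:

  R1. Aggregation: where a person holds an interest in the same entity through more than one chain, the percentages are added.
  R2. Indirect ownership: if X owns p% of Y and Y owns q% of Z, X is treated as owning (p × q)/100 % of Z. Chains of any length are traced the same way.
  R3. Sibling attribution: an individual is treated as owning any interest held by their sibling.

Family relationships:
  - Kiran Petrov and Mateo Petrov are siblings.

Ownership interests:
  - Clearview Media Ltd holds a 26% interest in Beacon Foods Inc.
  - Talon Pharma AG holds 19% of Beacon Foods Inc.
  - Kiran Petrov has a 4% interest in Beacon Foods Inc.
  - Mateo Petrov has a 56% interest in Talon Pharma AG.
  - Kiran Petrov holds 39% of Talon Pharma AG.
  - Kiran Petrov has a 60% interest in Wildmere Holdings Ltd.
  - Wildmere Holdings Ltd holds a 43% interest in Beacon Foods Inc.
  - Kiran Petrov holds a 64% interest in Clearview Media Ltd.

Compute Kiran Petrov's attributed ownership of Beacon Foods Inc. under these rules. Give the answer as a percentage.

By sibling attribution (R3), Kiran Petrov is treated as also owning Mateo Petrov's interest in Talon Pharma AG, giving 39% + 56% = 95%.
Chain via Talon Pharma AG (R2): 95% × 19% = 18.05% of Beacon Foods Inc.
Chain via Wildmere Holdings Ltd (R2): 60% × 43% = 25.8% of Beacon Foods Inc.
Chain via Clearview Media Ltd (R2): 64% × 26% = 16.64% of Beacon Foods Inc.
Direct interest in Beacon Foods Inc: 4%.
Aggregating (R1): 18.05% + 25.8% + 16.64% + 4% = 64.49%.

64.49%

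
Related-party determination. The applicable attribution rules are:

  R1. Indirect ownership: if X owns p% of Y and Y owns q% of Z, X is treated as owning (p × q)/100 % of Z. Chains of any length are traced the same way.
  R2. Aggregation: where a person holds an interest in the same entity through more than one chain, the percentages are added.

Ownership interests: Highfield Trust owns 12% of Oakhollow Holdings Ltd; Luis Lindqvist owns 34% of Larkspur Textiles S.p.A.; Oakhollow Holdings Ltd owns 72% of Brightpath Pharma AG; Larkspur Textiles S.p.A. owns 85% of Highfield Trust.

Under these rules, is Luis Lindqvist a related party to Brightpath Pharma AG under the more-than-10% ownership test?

Chain via Larkspur Textiles S.p.A. → Highfield Trust → Oakhollow Holdings Ltd (R1): 34% × 85% × 12% × 72% = 2.49696% of Brightpath Pharma AG.
2.49696% does not exceed the 10% threshold, so Luis is not a related party to Brightpath Pharma AG.

No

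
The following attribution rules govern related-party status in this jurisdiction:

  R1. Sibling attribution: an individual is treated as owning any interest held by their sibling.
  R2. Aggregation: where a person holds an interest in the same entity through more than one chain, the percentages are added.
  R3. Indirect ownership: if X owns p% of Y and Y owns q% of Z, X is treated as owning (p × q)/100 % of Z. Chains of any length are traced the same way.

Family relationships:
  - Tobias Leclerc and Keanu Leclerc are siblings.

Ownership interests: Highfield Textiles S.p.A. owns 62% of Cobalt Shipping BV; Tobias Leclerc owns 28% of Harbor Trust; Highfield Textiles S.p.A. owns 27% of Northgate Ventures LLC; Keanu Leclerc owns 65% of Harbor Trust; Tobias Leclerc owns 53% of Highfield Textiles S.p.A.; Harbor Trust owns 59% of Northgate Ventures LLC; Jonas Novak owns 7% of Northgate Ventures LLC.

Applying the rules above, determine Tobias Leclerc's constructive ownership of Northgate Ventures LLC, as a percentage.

By sibling attribution (R1), Tobias Leclerc is treated as also owning Keanu Leclerc's interest in Harbor Trust, giving 28% + 65% = 93%.
Chain via Harbor Trust (R3): 93% × 59% = 54.87% of Northgate Ventures LLC.
Chain via Highfield Textiles S.p.A. (R3): 53% × 27% = 14.31% of Northgate Ventures LLC.
Aggregating (R2): 54.87% + 14.31% = 69.18%.

69.18%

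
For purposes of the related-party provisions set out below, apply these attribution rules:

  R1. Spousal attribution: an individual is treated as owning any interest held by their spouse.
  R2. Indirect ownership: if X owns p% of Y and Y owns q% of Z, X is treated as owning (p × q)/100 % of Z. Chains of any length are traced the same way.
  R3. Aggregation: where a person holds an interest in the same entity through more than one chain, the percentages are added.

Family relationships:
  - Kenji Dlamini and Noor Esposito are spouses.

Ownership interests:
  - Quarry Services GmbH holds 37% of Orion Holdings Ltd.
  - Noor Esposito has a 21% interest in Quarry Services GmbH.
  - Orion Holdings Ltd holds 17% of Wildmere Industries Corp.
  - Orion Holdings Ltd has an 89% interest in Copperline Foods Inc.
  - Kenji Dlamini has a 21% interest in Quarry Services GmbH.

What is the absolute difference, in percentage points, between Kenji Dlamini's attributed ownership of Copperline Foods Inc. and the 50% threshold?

36.1694

By spousal attribution (R1), Kenji Dlamini is treated as also owning Noor Esposito's interest in Quarry Services GmbH, giving 21% + 21% = 42%.
Chain via Quarry Services GmbH → Orion Holdings Ltd (R2): 42% × 37% × 89% = 13.8306% of Copperline Foods Inc.
13.8306% falls short of the 50% threshold by 36.1694 percentage points.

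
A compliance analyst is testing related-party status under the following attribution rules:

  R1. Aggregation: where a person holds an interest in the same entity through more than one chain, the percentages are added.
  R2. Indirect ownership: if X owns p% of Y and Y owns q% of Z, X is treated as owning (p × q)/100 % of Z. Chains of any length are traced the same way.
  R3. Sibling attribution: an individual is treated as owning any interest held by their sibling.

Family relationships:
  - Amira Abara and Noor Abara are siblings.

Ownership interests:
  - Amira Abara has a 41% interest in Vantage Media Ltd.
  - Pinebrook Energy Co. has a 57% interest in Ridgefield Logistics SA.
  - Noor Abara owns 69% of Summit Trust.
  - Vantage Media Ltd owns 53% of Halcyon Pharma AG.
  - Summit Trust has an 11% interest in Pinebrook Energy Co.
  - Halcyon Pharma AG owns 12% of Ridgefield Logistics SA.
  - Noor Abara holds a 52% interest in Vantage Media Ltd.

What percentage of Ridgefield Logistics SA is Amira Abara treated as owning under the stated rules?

10.2411%

By sibling attribution (R3), Amira Abara is treated as also owning Noor Abara's interest in Vantage Media Ltd, giving 41% + 52% = 93%.
By sibling attribution (R3), Amira Abara is treated as owning Noor Abara's 69% interest in Summit Trust.
Chain via Vantage Media Ltd → Halcyon Pharma AG (R2): 93% × 53% × 12% = 5.9148% of Ridgefield Logistics SA.
Chain via Summit Trust → Pinebrook Energy Co. (R2): 69% × 11% × 57% = 4.3263% of Ridgefield Logistics SA.
Aggregating (R1): 5.9148% + 4.3263% = 10.2411%.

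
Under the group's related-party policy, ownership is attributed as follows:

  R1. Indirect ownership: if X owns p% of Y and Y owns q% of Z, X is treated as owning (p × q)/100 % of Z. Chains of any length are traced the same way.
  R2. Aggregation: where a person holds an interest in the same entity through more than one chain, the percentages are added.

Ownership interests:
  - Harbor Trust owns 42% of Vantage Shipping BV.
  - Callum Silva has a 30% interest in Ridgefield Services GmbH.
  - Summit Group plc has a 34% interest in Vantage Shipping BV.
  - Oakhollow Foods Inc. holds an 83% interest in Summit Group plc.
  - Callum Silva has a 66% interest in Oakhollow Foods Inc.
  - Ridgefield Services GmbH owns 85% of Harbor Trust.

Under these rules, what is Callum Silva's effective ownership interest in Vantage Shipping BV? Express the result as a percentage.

Chain via Ridgefield Services GmbH → Harbor Trust (R1): 30% × 85% × 42% = 10.71% of Vantage Shipping BV.
Chain via Oakhollow Foods Inc. → Summit Group plc (R1): 66% × 83% × 34% = 18.6252% of Vantage Shipping BV.
Aggregating (R2): 10.71% + 18.6252% = 29.3352%.

29.3352%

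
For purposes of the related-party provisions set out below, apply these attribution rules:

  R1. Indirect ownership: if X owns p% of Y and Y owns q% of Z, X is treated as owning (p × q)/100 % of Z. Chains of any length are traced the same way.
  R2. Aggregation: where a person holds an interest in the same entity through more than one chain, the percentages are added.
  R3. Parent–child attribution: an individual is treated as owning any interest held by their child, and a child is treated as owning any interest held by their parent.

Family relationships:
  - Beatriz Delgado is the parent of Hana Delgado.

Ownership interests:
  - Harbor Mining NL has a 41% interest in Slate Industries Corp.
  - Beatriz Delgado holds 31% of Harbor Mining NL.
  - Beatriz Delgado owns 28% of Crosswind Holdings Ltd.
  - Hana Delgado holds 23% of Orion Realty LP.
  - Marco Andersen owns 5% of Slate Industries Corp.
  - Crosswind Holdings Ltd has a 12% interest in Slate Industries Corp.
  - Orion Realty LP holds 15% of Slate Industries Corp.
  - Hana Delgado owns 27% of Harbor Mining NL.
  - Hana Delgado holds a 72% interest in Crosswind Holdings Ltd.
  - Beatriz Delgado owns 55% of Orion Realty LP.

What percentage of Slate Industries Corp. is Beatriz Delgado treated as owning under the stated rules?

47.48%

By parent–child attribution (R3), Beatriz Delgado is treated as also owning Hana Delgado's interest in Crosswind Holdings Ltd, giving 28% + 72% = 100%.
By parent–child attribution (R3), Beatriz Delgado is treated as also owning Hana Delgado's interest in Harbor Mining NL, giving 31% + 27% = 58%.
By parent–child attribution (R3), Beatriz Delgado is treated as also owning Hana Delgado's interest in Orion Realty LP, giving 55% + 23% = 78%.
Chain via Crosswind Holdings Ltd (R1): 100% × 12% = 12% of Slate Industries Corp.
Chain via Harbor Mining NL (R1): 58% × 41% = 23.78% of Slate Industries Corp.
Chain via Orion Realty LP (R1): 78% × 15% = 11.7% of Slate Industries Corp.
Aggregating (R2): 12% + 23.78% + 11.7% = 47.48%.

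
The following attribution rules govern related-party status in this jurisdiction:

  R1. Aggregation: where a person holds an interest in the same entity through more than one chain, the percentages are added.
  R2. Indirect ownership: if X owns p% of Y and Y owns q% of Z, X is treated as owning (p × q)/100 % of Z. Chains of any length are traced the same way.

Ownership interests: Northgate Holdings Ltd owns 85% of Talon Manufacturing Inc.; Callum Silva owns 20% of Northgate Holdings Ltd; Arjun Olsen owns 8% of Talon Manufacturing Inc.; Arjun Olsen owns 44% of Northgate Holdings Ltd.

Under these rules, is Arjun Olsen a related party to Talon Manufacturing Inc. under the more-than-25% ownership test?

Chain via Northgate Holdings Ltd (R2): 44% × 85% = 37.4% of Talon Manufacturing Inc.
Direct interest in Talon Manufacturing Inc: 8%.
Aggregating (R1): 37.4% + 8% = 45.4%.
45.4% exceeds the 25% threshold, so Arjun is a related party to Talon Manufacturing Inc.

Yes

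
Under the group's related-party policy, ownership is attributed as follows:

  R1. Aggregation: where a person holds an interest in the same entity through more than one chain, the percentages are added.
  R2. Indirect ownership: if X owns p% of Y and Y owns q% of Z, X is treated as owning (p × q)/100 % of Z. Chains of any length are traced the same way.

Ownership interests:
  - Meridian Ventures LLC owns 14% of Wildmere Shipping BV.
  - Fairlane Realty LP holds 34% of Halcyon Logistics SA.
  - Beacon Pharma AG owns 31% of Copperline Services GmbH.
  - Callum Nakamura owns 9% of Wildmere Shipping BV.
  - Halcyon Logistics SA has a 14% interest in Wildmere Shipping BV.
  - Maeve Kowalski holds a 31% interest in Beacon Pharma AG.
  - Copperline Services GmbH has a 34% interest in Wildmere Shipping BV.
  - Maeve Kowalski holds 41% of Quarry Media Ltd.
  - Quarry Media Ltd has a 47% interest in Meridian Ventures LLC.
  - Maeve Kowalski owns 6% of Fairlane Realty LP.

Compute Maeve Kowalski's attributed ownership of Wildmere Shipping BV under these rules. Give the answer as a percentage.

Chain via Fairlane Realty LP → Halcyon Logistics SA (R2): 6% × 34% × 14% = 0.2856% of Wildmere Shipping BV.
Chain via Quarry Media Ltd → Meridian Ventures LLC (R2): 41% × 47% × 14% = 2.6978% of Wildmere Shipping BV.
Chain via Beacon Pharma AG → Copperline Services GmbH (R2): 31% × 31% × 34% = 3.2674% of Wildmere Shipping BV.
Aggregating (R1): 0.2856% + 2.6978% + 3.2674% = 6.2508%.

6.2508%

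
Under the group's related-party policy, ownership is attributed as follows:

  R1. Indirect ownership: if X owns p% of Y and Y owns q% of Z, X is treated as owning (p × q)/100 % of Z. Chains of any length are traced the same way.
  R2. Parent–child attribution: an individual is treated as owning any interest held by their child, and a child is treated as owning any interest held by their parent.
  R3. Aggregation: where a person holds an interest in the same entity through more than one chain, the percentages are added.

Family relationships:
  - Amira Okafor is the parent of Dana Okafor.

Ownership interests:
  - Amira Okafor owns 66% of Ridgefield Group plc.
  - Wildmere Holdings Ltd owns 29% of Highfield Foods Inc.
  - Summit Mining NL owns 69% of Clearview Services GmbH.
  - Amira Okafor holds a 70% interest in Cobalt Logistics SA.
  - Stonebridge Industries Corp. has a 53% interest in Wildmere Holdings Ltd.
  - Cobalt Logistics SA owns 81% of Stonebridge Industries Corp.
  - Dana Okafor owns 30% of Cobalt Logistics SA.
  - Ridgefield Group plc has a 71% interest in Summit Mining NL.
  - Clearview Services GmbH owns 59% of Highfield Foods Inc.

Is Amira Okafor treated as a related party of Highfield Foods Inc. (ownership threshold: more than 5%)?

Yes

By parent–child attribution (R2), Amira Okafor is treated as also owning Dana Okafor's interest in Cobalt Logistics SA, giving 70% + 30% = 100%.
Chain via Ridgefield Group plc → Summit Mining NL → Clearview Services GmbH (R1): 66% × 71% × 69% × 59% = 19.076706% of Highfield Foods Inc.
Chain via Cobalt Logistics SA → Stonebridge Industries Corp. → Wildmere Holdings Ltd (R1): 100% × 81% × 53% × 29% = 12.4497% of Highfield Foods Inc.
Aggregating (R3): 19.076706% + 12.4497% = 31.526406%.
31.526406% exceeds the 5% threshold, so Amira is a related party to Highfield Foods Inc.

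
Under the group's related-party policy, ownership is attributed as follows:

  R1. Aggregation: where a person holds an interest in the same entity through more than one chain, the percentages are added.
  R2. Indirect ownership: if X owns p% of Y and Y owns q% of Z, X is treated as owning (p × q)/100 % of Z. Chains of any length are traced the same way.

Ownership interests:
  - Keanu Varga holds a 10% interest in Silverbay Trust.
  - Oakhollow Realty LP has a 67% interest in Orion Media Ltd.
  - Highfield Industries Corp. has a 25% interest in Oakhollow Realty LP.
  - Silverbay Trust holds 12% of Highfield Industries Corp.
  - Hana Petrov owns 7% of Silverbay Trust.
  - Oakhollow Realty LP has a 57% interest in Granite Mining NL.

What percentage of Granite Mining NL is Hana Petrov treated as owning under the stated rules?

Chain via Silverbay Trust → Highfield Industries Corp. → Oakhollow Realty LP (R2): 7% × 12% × 25% × 57% = 0.1197% of Granite Mining NL.

0.1197%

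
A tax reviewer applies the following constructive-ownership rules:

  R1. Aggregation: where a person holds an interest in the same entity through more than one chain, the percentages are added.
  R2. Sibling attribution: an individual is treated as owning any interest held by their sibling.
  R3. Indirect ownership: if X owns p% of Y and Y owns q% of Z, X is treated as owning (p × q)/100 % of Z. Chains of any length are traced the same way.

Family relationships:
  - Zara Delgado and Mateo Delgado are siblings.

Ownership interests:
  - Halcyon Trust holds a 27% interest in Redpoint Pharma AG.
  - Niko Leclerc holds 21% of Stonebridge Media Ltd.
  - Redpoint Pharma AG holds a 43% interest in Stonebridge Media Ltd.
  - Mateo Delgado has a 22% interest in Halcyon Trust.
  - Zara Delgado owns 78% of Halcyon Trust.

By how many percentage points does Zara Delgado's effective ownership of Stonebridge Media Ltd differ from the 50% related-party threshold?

38.39

By sibling attribution (R2), Zara Delgado is treated as also owning Mateo Delgado's interest in Halcyon Trust, giving 78% + 22% = 100%.
Chain via Halcyon Trust → Redpoint Pharma AG (R3): 100% × 27% × 43% = 11.61% of Stonebridge Media Ltd.
11.61% falls short of the 50% threshold by 38.39 percentage points.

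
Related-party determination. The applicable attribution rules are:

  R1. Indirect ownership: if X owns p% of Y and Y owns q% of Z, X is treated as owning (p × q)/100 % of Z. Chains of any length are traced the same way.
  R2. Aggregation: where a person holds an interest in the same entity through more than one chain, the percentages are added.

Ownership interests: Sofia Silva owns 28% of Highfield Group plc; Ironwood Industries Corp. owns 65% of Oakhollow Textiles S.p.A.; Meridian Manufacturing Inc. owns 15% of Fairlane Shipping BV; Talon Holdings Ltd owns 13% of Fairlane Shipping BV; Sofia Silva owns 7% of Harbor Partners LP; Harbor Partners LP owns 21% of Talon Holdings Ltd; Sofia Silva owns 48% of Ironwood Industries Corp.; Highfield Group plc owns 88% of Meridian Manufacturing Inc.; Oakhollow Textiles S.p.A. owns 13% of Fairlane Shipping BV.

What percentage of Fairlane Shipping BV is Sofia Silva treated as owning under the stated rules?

7.9431%

Chain via Ironwood Industries Corp. → Oakhollow Textiles S.p.A. (R1): 48% × 65% × 13% = 4.056% of Fairlane Shipping BV.
Chain via Highfield Group plc → Meridian Manufacturing Inc. (R1): 28% × 88% × 15% = 3.696% of Fairlane Shipping BV.
Chain via Harbor Partners LP → Talon Holdings Ltd (R1): 7% × 21% × 13% = 0.1911% of Fairlane Shipping BV.
Aggregating (R2): 4.056% + 3.696% + 0.1911% = 7.9431%.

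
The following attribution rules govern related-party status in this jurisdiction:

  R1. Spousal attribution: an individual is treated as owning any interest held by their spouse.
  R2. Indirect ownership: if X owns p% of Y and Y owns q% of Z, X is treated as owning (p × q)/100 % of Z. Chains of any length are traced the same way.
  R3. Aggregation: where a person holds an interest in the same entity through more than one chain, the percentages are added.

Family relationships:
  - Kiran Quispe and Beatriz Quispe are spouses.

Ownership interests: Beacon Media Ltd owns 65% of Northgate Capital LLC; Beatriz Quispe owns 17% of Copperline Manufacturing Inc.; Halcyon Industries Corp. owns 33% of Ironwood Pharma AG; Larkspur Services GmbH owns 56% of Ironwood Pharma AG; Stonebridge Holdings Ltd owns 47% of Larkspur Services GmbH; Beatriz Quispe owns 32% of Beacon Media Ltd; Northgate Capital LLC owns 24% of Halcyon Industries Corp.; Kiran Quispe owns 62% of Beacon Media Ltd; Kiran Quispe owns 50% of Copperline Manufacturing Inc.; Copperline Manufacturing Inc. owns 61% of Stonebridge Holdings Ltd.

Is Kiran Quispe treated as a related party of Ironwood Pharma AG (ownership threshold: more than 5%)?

Yes

By spousal attribution (R1), Kiran Quispe is treated as also owning Beatriz Quispe's interest in Beacon Media Ltd, giving 62% + 32% = 94%.
By spousal attribution (R1), Kiran Quispe is treated as also owning Beatriz Quispe's interest in Copperline Manufacturing Inc, giving 50% + 17% = 67%.
Chain via Beacon Media Ltd → Northgate Capital LLC → Halcyon Industries Corp. (R2): 94% × 65% × 24% × 33% = 4.83912% of Ironwood Pharma AG.
Chain via Copperline Manufacturing Inc. → Stonebridge Holdings Ltd → Larkspur Services GmbH (R2): 67% × 61% × 47% × 56% = 10.756984% of Ironwood Pharma AG.
Aggregating (R3): 4.83912% + 10.756984% = 15.596104%.
15.596104% exceeds the 5% threshold, so Kiran is a related party to Ironwood Pharma AG.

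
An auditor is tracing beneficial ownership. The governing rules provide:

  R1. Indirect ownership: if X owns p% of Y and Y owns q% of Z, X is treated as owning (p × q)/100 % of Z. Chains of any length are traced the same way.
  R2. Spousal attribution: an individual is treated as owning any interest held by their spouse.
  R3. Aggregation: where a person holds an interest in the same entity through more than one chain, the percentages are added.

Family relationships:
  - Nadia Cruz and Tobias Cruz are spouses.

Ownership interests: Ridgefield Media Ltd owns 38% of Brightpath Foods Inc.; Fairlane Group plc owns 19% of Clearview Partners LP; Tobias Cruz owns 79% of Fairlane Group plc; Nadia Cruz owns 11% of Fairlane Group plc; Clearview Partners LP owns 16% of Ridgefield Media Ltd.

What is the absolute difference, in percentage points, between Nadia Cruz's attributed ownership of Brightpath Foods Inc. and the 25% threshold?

23.96032

By spousal attribution (R2), Nadia Cruz is treated as also owning Tobias Cruz's interest in Fairlane Group plc, giving 11% + 79% = 90%.
Chain via Fairlane Group plc → Clearview Partners LP → Ridgefield Media Ltd (R1): 90% × 19% × 16% × 38% = 1.03968% of Brightpath Foods Inc.
1.03968% falls short of the 25% threshold by 23.96032 percentage points.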